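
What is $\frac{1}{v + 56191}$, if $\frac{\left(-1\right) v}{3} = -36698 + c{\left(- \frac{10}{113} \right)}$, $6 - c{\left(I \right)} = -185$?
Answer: $\frac{1}{165712} \approx 6.0346 \cdot 10^{-6}$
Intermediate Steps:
$c{\left(I \right)} = 191$ ($c{\left(I \right)} = 6 - -185 = 6 + 185 = 191$)
$v = 109521$ ($v = - 3 \left(-36698 + 191\right) = \left(-3\right) \left(-36507\right) = 109521$)
$\frac{1}{v + 56191} = \frac{1}{109521 + 56191} = \frac{1}{165712}$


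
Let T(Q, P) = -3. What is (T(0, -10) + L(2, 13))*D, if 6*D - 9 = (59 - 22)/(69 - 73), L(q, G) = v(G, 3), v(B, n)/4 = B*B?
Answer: -673/24 ≈ -28.042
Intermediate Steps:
v(B, n) = 4*B**2 (v(B, n) = 4*(B*B) = 4*B**2)
L(q, G) = 4*G**2
D = -1/24 (D = 3/2 + ((59 - 22)/(69 - 73))/6 = 3/2 + (37/(-4))/6 = 3/2 + (37*(-1/4))/6 = 3/2 + (1/6)*(-37/4) = 3/2 - 37/24 = -1/24 ≈ -0.041667)
(T(0, -10) + L(2, 13))*D = (-3 + 4*13**2)*(-1/24) = (-3 + 4*169)*(-1/24) = (-3 + 676)*(-1/24) = 673*(-1/24) = -673/24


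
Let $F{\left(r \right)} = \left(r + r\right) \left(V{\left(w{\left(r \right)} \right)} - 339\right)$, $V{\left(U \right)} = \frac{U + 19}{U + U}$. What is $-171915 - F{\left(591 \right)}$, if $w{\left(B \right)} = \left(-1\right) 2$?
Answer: $\frac{467613}{2} \approx 2.3381 \cdot 10^{5}$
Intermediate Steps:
$w{\left(B \right)} = -2$
$V{\left(U \right)} = \frac{19 + U}{2 U}$
$F{\left(r \right)} = - \frac{1373 r}{2}$ ($F{\left(r \right)} = \left(r + r\right) \left(\frac{19 - 2}{2 \left(-2\right)} - 339\right) = 2 r \left(\frac{1}{2} \left(- \frac{1}{2}\right) 17 - 339\right) = 2 r \left(- \frac{17}{4} - 339\right) = 2 r \left(- \frac{1373}{4}\right) = - \frac{1373 r}{2}$)
$-171915 - F{\left(591 \right)} = -171915 - \left(- \frac{1373}{2}\right) 591 = -171915 - - \frac{811443}{2} = -171915 + \frac{811443}{2} = \frac{467613}{2}$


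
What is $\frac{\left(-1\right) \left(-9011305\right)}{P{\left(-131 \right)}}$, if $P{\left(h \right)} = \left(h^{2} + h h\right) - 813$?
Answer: $\frac{9011305}{33509} \approx 268.92$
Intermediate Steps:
$P{\left(h \right)} = -813 + 2 h^{2}$ ($P{\left(h \right)} = \left(h^{2} + h^{2}\right) - 813 = 2 h^{2} - 813 = -813 + 2 h^{2}$)
$\frac{\left(-1\right) \left(-9011305\right)}{P{\left(-131 \right)}} = \frac{\left(-1\right) \left(-9011305\right)}{-813 + 2 \left(-131\right)^{2}} = \frac{9011305}{-813 + 2 \cdot 17161} = \frac{9011305}{-813 + 34322} = \frac{9011305}{33509}$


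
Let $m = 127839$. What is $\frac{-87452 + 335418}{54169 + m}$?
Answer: $\frac{123983}{91004} \approx 1.3624$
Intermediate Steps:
$\frac{-87452 + 335418}{54169 + m} = \frac{-87452 + 335418}{54169 + 127839} = \frac{247966}{182008} = 247966 \cdot \frac{1}{182008} = \frac{123983}{91004}$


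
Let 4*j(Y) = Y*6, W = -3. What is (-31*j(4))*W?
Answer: 558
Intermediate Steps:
j(Y) = 3*Y/2 (j(Y) = (Y*6)/4 = (6*Y)/4 = 3*Y/2)
(-31*j(4))*W = -93*4/2*(-3) = -31*6*(-3) = -186*(-3) = 558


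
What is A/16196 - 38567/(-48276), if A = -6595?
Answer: 19140682/48867381 ≈ 0.39169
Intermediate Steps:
A/16196 - 38567/(-48276) = -6595/16196 - 38567/(-48276) = -6595*1/16196 - 38567*(-1/48276) = -6595/16196 + 38567/48276 = 19140682/48867381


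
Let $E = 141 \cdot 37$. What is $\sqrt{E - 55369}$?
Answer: $2 i \sqrt{12538} \approx 223.95 i$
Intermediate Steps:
$E = 5217$
$\sqrt{E - 55369} = \sqrt{5217 - 55369} = \sqrt{-50152} = 2 i \sqrt{12538}$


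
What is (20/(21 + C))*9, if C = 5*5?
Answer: 90/23 ≈ 3.9130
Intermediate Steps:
C = 25
(20/(21 + C))*9 = (20/(21 + 25))*9 = (20/46)*9 = (20*(1/46))*9 = (10/23)*9 = 90/23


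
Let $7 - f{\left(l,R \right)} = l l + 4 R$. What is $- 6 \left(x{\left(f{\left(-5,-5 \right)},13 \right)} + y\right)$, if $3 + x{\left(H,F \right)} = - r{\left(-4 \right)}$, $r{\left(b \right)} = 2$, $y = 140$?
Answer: $-810$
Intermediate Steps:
$f{\left(l,R \right)} = 7 - l^{2} - 4 R$ ($f{\left(l,R \right)} = 7 - \left(l l + 4 R\right) = 7 - \left(l^{2} + 4 R\right) = 7 - l^{2} - 4 R$)
$x{\left(H,F \right)} = -5$ ($x{\left(H,F \right)} = -3 - 2 = -5$)
$- 6 \left(x{\left(f{\left(-5,-5 \right)},13 \right)} + y\right) = - 6 \left(-5 + 140\right) = \left(-6\right) 135 = -810$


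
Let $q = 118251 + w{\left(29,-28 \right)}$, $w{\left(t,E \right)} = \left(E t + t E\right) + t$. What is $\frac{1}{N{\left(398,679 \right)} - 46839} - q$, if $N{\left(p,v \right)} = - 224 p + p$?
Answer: $- \frac{15817737009}{135593} \approx -1.1666 \cdot 10^{5}$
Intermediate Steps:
$N{\left(p,v \right)} = - 223 p$
$w{\left(t,E \right)} = t + 2 E t$ ($w{\left(t,E \right)} = \left(E t + E t\right) + t = 2 E t + t = t + 2 E t$)
$q = 116656$ ($q = 118251 + 29 \left(1 + 2 \left(-28\right)\right) = 118251 + 29 \left(1 - 56\right) = 118251 + 29 \left(-55\right) = 118251 - 1595 = 116656$)
$\frac{1}{N{\left(398,679 \right)} - 46839} - q = \frac{1}{\left(-223\right) 398 - 46839} - 116656 = \frac{1}{-88754 - 46839} - 116656 = \frac{1}{-135593} - 116656 = - \frac{1}{135593} - 116656 = - \frac{15817737009}{135593}$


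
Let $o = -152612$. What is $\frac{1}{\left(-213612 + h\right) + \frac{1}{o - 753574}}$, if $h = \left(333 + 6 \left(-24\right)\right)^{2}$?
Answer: $- \frac{906186}{161202333727} \approx -5.6214 \cdot 10^{-6}$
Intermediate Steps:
$h = 35721$ ($h = \left(333 - 144\right)^{2} = 189^{2} = 35721$)
$\frac{1}{\left(-213612 + h\right) + \frac{1}{o - 753574}} = \frac{1}{\left(-213612 + 35721\right) + \frac{1}{-152612 - 753574}} = \frac{1}{-177891 + \frac{1}{-906186}} = \frac{1}{-177891 - \frac{1}{906186}} = \frac{1}{- \frac{161202333727}{906186}} = - \frac{906186}{161202333727}$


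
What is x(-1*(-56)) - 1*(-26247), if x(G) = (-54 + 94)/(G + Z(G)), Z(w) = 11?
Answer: 1758589/67 ≈ 26248.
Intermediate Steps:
x(G) = 40/(11 + G) (x(G) = (-54 + 94)/(G + 11) = 40/(11 + G))
x(-1*(-56)) - 1*(-26247) = 40/(11 - 1*(-56)) - 1*(-26247) = 40/(11 + 56) + 26247 = 40/67 + 26247 = 1758589/67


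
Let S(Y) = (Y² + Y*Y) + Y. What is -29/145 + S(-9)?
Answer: 764/5 ≈ 152.80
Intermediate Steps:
S(Y) = Y + 2*Y² (S(Y) = (Y² + Y²) + Y = 2*Y² + Y = Y + 2*Y²)
-29/145 + S(-9) = -29/145 - 9*(1 + 2*(-9)) = (1/145)*(-29) - 9*(1 - 18) = -⅕ - 9*(-17) = -⅕ + 153 = 764/5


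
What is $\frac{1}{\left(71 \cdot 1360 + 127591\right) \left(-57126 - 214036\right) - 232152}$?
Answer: $- \frac{1}{60781465614} \approx -1.6452 \cdot 10^{-11}$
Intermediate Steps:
$\frac{1}{\left(71 \cdot 1360 + 127591\right) \left(-57126 - 214036\right) - 232152} = \frac{1}{\left(96560 + 127591\right) \left(-271162\right) - 232152} = \frac{1}{224151 \left(-271162\right) - 232152} = \frac{1}{-60781233462 - 232152} = \frac{1}{-60781465614} = - \frac{1}{60781465614}$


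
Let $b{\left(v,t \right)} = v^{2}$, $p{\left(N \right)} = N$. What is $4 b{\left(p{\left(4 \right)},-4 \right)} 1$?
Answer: $64$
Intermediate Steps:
$4 b{\left(p{\left(4 \right)},-4 \right)} 1 = 4 \cdot 4^{2} \cdot 1 = 4 \cdot 16 \cdot 1 = 64 \cdot 1 = 64$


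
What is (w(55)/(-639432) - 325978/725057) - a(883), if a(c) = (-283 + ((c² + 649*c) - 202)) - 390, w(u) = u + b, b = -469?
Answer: -34820308910842869/25756924868 ≈ -1.3519e+6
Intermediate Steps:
w(u) = -469 + u (w(u) = u - 469 = -469 + u)
a(c) = -875 + c² + 649*c (a(c) = (-283 + (-202 + c² + 649*c)) - 390 = (-485 + c² + 649*c) - 390 = -875 + c² + 649*c)
(w(55)/(-639432) - 325978/725057) - a(883) = ((-469 + 55)/(-639432) - 325978/725057) - (-875 + 883² + 649*883) = (-414*(-1/639432) - 325978*1/725057) - (-875 + 779689 + 573067) = (23/35524 - 325978/725057) - 1*1351881 = -11563366161/25756924868 - 1351881 = -34820308910842869/25756924868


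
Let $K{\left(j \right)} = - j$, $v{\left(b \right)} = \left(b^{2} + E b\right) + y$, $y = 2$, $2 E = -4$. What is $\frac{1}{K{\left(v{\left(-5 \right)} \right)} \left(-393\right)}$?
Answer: $\frac{1}{14541} \approx 6.8771 \cdot 10^{-5}$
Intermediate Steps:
$E = -2$ ($E = \frac{1}{2} \left(-4\right) = -2$)
$v{\left(b \right)} = 2 + b^{2} - 2 b$ ($v{\left(b \right)} = \left(b^{2} - 2 b\right) + 2 = 2 + b^{2} - 2 b$)
$\frac{1}{K{\left(v{\left(-5 \right)} \right)} \left(-393\right)} = \frac{1}{- (2 + \left(-5\right)^{2} - -10) \left(-393\right)} = \frac{1}{\left(-1\right) \left(2 + 25 + 10\right)} \left(- \frac{1}{393}\right) = \frac{1}{\left(-1\right) 37} \left(- \frac{1}{393}\right) = \frac{1}{-37} \left(- \frac{1}{393}\right) = \left(- \frac{1}{37}\right) \left(- \frac{1}{393}\right) = \frac{1}{14541}$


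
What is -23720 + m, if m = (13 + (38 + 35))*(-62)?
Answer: -29052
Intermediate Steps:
m = -5332 (m = (13 + 73)*(-62) = 86*(-62) = -5332)
-23720 + m = -23720 - 5332 = -29052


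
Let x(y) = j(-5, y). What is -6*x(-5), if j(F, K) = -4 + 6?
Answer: -12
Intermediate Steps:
j(F, K) = 2
x(y) = 2
-6*x(-5) = -6*2 = -12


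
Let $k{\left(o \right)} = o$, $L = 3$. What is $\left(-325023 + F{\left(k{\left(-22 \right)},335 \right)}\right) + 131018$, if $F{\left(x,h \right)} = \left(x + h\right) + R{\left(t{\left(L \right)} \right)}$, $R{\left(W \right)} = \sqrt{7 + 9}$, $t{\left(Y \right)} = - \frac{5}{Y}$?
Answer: $-193688$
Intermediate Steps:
$R{\left(W \right)} = 4$ ($R{\left(W \right)} = \sqrt{16} = 4$)
$F{\left(x,h \right)} = 4 + h + x$ ($F{\left(x,h \right)} = \left(x + h\right) + 4 = \left(h + x\right) + 4 = 4 + h + x$)
$\left(-325023 + F{\left(k{\left(-22 \right)},335 \right)}\right) + 131018 = \left(-325023 + \left(4 + 335 - 22\right)\right) + 131018 = \left(-325023 + 317\right) + 131018 = -324706 + 131018 = -193688$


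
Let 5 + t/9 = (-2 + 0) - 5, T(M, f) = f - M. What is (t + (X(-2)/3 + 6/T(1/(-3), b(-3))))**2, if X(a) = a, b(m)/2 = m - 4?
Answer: 180096400/15129 ≈ 11904.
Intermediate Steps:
b(m) = -8 + 2*m (b(m) = 2*(m - 4) = 2*(-4 + m) = -8 + 2*m)
t = -108 (t = -45 + 9*((-2 + 0) - 5) = -45 + 9*(-2 - 5) = -45 + 9*(-7) = -45 - 63 = -108)
(t + (X(-2)/3 + 6/T(1/(-3), b(-3))))**2 = (-108 + (-2/3 + 6/((-8 + 2*(-3)) - 1/(-3))))**2 = (-108 + (-2*1/3 + 6/((-8 - 6) - (-1)/3)))**2 = (-108 + (-2/3 + 6/(-14 - 1*(-1/3))))**2 = (-108 + (-2/3 + 6/(-14 + 1/3)))**2 = (-108 + (-2/3 + 6/(-41/3)))**2 = (-108 + (-2/3 + 6*(-3/41)))**2 = (-108 + (-2/3 - 18/41))**2 = (-108 - 136/123)**2 = (-13420/123)**2 = 180096400/15129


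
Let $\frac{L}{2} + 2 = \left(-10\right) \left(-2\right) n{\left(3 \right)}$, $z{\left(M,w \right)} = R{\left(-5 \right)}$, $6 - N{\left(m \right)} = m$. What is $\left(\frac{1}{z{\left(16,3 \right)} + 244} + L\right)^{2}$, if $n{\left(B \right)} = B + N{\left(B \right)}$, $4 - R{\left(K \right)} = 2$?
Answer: $\frac{3370615249}{60516} \approx 55698.0$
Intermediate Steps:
$R{\left(K \right)} = 2$ ($R{\left(K \right)} = 4 - 2 = 2$)
$N{\left(m \right)} = 6 - m$
$z{\left(M,w \right)} = 2$
$n{\left(B \right)} = 6$ ($n{\left(B \right)} = B - \left(-6 + B\right) = 6$)
$L = 236$ ($L = -4 + 2 \left(-10\right) \left(-2\right) 6 = -4 + 2 \cdot 20 \cdot 6 = -4 + 2 \cdot 120 = -4 + 240 = 236$)
$\left(\frac{1}{z{\left(16,3 \right)} + 244} + L\right)^{2} = \left(\frac{1}{2 + 244} + 236\right)^{2} = \left(\frac{1}{246} + 236\right)^{2} = \left(\frac{58057}{246}\right)^{2} = \frac{3370615249}{60516}$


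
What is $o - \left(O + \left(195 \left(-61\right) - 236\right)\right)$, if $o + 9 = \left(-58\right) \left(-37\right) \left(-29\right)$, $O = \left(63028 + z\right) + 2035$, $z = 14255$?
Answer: $-129430$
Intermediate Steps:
$O = 79318$ ($O = \left(63028 + 14255\right) + 2035 = 77283 + 2035 = 79318$)
$o = -62243$ ($o = -9 + \left(-58\right) \left(-37\right) \left(-29\right) = -9 + 2146 \left(-29\right) = -9 - 62234 = -62243$)
$o - \left(O + \left(195 \left(-61\right) - 236\right)\right) = -62243 - \left(79318 + \left(195 \left(-61\right) - 236\right)\right) = -62243 - \left(79318 - 12131\right) = -62243 - 67187 = -129430$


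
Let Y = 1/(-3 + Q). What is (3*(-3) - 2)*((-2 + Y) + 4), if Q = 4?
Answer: -33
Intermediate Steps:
Y = 1 (Y = 1/(-3 + 4) = 1/1 = 1)
(3*(-3) - 2)*((-2 + Y) + 4) = (3*(-3) - 2)*((-2 + 1) + 4) = (-9 - 2)*(-1 + 4) = -11*3 = -33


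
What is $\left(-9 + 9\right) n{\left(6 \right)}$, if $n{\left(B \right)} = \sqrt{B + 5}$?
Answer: $0$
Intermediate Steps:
$n{\left(B \right)} = \sqrt{5 + B}$
$\left(-9 + 9\right) n{\left(6 \right)} = \left(-9 + 9\right) \sqrt{5 + 6} = 0 \sqrt{11} = 0$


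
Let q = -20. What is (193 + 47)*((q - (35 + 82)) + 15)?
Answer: -29280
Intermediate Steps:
(193 + 47)*((q - (35 + 82)) + 15) = (193 + 47)*((-20 - (35 + 82)) + 15) = 240*((-20 - 1*117) + 15) = 240*((-20 - 117) + 15) = 240*(-137 + 15) = 240*(-122) = -29280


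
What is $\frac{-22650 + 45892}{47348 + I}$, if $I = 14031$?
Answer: $\frac{23242}{61379} \approx 0.37866$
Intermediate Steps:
$\frac{-22650 + 45892}{47348 + I} = \frac{-22650 + 45892}{47348 + 14031} = \frac{23242}{61379}$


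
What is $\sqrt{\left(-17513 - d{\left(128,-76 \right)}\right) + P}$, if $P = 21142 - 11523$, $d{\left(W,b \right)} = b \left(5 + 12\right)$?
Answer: $i \sqrt{6602} \approx 81.253 i$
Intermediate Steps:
$d{\left(W,b \right)} = 17 b$ ($d{\left(W,b \right)} = b 17 = 17 b$)
$P = 9619$
$\sqrt{\left(-17513 - d{\left(128,-76 \right)}\right) + P} = \sqrt{\left(-17513 - 17 \left(-76\right)\right) + 9619} = \sqrt{\left(-17513 - -1292\right) + 9619} = \sqrt{\left(-17513 + 1292\right) + 9619} = \sqrt{-16221 + 9619} = \sqrt{-6602} = i \sqrt{6602}$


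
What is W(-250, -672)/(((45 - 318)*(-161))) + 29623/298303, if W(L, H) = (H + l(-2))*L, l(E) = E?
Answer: 51566075219/13111311759 ≈ 3.9329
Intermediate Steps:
W(L, H) = L*(-2 + H) (W(L, H) = (H - 2)*L = (-2 + H)*L = L*(-2 + H))
W(-250, -672)/(((45 - 318)*(-161))) + 29623/298303 = (-250*(-2 - 672))/(((45 - 318)*(-161))) + 29623/298303 = (-250*(-674))/((-273*(-161))) + 29623*(1/298303) = 168500/43953 + 29623/298303 = 51566075219/13111311759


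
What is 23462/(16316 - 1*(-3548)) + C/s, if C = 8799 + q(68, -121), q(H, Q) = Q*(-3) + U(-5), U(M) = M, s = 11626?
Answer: 113665965/57734716 ≈ 1.9688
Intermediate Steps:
q(H, Q) = -5 - 3*Q (q(H, Q) = Q*(-3) - 5 = -3*Q - 5 = -5 - 3*Q)
C = 9157 (C = 8799 + (-5 - 3*(-121)) = 8799 + (-5 + 363) = 8799 + 358 = 9157)
23462/(16316 - 1*(-3548)) + C/s = 23462/(16316 - 1*(-3548)) + 9157/11626 = 23462/(16316 + 3548) + 9157*(1/11626) = 23462/19864 + 9157/11626 = 23462*(1/19864) + 9157/11626 = 11731/9932 + 9157/11626 = 113665965/57734716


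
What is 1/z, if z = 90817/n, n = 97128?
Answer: 97128/90817 ≈ 1.0695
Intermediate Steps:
z = 90817/97128 ≈ 0.93502
1/z = 1/(90817/97128) = 97128/90817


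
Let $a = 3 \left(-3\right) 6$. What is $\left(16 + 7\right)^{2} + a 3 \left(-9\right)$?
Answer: $1987$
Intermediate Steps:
$a = -54$ ($a = \left(-9\right) 6 = -54$)
$\left(16 + 7\right)^{2} + a 3 \left(-9\right) = \left(16 + 7\right)^{2} + \left(-54\right) 3 \left(-9\right) = 23^{2} - -1458 = 529 + 1458 = 1987$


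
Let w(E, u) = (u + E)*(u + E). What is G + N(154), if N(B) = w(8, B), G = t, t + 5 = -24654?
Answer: 1585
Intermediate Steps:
t = -24659 (t = -5 - 24654 = -24659)
w(E, u) = (E + u)² (w(E, u) = (E + u)*(E + u) = (E + u)²)
G = -24659
N(B) = (8 + B)²
G + N(154) = -24659 + (8 + 154)² = -24659 + 162² = -24659 + 26244 = 1585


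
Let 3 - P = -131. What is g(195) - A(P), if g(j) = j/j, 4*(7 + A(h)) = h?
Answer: -51/2 ≈ -25.500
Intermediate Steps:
P = 134 (P = 3 - 1*(-131) = 3 + 131 = 134)
A(h) = -7 + h/4
g(j) = 1
g(195) - A(P) = 1 - (-7 + (¼)*134) = 1 - (-7 + 67/2) = 1 - 1*53/2 = 1 - 53/2 = -51/2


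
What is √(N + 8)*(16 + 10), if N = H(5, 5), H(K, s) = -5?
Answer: 26*√3 ≈ 45.033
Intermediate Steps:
N = -5
√(N + 8)*(16 + 10) = √(-5 + 8)*(16 + 10) = √3*26 = 26*√3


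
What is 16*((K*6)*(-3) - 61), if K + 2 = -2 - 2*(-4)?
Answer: -2128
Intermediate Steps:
K = 4 (K = -2 + (-2 - 2*(-4)) = -2 + (-2 + 8) = -2 + 6 = 4)
16*((K*6)*(-3) - 61) = 16*((4*6)*(-3) - 61) = 16*(24*(-3) - 61) = 16*(-72 - 61) = 16*(-133) = -2128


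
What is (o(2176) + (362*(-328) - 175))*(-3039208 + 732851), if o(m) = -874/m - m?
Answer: 303846604742201/1088 ≈ 2.7927e+11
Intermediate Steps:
o(m) = -m - 874/m
(o(2176) + (362*(-328) - 175))*(-3039208 + 732851) = ((-1*2176 - 874/2176) + (362*(-328) - 175))*(-3039208 + 732851) = ((-2176 - 874*1/2176) + (-118736 - 175))*(-2306357) = ((-2176 - 437/1088) - 118911)*(-2306357) = (-2367925/1088 - 118911)*(-2306357) = -131743093/1088*(-2306357) = 303846604742201/1088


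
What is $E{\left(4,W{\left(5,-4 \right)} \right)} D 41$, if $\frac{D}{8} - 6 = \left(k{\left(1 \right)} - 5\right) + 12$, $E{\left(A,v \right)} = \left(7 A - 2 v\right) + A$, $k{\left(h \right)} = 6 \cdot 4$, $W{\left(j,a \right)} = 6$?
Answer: $242720$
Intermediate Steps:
$k{\left(h \right)} = 24$
$E{\left(A,v \right)} = - 2 v + 8 A$ ($E{\left(A,v \right)} = \left(- 2 v + 7 A\right) + A = - 2 v + 8 A$)
$D = 296$ ($D = 48 + 8 \left(\left(24 - 5\right) + 12\right) = 48 + 8 \left(19 + 12\right) = 48 + 8 \cdot 31 = 48 + 248 = 296$)
$E{\left(4,W{\left(5,-4 \right)} \right)} D 41 = \left(\left(-2\right) 6 + 8 \cdot 4\right) 296 \cdot 41 = \left(-12 + 32\right) 296 \cdot 41 = 20 \cdot 296 \cdot 41 = 5920 \cdot 41 = 242720$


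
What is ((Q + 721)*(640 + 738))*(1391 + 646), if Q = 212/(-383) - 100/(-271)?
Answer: 210006344588586/103793 ≈ 2.0233e+9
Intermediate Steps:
Q = -19152/103793 (Q = 212*(-1/383) - 100*(-1/271) = -212/383 + 100/271 = -19152/103793 ≈ -0.18452)
((Q + 721)*(640 + 738))*(1391 + 646) = ((-19152/103793 + 721)*(640 + 738))*(1391 + 646) = ((74815601/103793)*1378)*2037 = (103095898178/103793)*2037 = 210006344588586/103793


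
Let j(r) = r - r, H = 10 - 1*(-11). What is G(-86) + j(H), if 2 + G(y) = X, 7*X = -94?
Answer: -108/7 ≈ -15.429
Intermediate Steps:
X = -94/7 (X = (⅐)*(-94) = -94/7 ≈ -13.429)
G(y) = -108/7 (G(y) = -2 - 94/7 = -108/7)
H = 21 (H = 10 + 11 = 21)
j(r) = 0
G(-86) + j(H) = -108/7 + 0 = -108/7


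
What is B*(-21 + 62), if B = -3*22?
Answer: -2706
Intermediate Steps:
B = -66
B*(-21 + 62) = -66*(-21 + 62) = -66*41 = -2706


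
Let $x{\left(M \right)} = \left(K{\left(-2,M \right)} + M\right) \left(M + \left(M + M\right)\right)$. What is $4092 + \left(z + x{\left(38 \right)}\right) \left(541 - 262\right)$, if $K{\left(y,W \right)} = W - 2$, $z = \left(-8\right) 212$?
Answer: $1884552$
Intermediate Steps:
$z = -1696$
$K{\left(y,W \right)} = -2 + W$
$x{\left(M \right)} = 3 M \left(-2 + 2 M\right)$ ($x{\left(M \right)} = \left(\left(-2 + M\right) + M\right) \left(M + \left(M + M\right)\right) = \left(-2 + 2 M\right) \left(M + 2 M\right) = \left(-2 + 2 M\right) 3 M = 3 M \left(-2 + 2 M\right)$)
$4092 + \left(z + x{\left(38 \right)}\right) \left(541 - 262\right) = 4092 + \left(-1696 + 6 \cdot 38 \left(-1 + 38\right)\right) \left(541 - 262\right) = 4092 + \left(-1696 + 6 \cdot 38 \cdot 37\right) 279 = 4092 + \left(-1696 + 8436\right) 279 = 4092 + 6740 \cdot 279 = 4092 + 1880460 = 1884552$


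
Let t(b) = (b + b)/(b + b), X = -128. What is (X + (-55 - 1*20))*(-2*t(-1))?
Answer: 406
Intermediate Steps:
t(b) = 1 (t(b) = (2*b)/((2*b)) = (2*b)*(1/(2*b)) = 1)
(X + (-55 - 1*20))*(-2*t(-1)) = (-128 + (-55 - 1*20))*(-2*1) = (-128 + (-55 - 20))*(-2) = (-128 - 75)*(-2) = -203*(-2) = 406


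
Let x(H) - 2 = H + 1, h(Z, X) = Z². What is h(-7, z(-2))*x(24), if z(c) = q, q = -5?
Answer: 1323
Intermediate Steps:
z(c) = -5
x(H) = 3 + H (x(H) = 2 + (H + 1) = 2 + (1 + H) = 3 + H)
h(-7, z(-2))*x(24) = (-7)²*(3 + 24) = 49*27 = 1323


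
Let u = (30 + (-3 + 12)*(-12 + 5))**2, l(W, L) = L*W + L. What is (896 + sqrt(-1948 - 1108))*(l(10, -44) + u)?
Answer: 542080 + 2420*I*sqrt(191) ≈ 5.4208e+5 + 33445.0*I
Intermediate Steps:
l(W, L) = L + L*W
u = 1089 (u = (30 + 9*(-7))**2 = (30 - 63)**2 = (-33)**2 = 1089)
(896 + sqrt(-1948 - 1108))*(l(10, -44) + u) = (896 + sqrt(-1948 - 1108))*(-44*(1 + 10) + 1089) = (896 + sqrt(-3056))*(-44*11 + 1089) = (896 + 4*I*sqrt(191))*(-484 + 1089) = (896 + 4*I*sqrt(191))*605 = 542080 + 2420*I*sqrt(191)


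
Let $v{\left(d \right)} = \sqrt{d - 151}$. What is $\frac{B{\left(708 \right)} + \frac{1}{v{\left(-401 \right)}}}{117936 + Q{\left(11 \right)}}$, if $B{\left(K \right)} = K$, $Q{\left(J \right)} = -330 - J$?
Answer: $\frac{708}{117595} - \frac{i \sqrt{138}}{32456220} \approx 0.0060207 - 3.6194 \cdot 10^{-7} i$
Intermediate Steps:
$v{\left(d \right)} = \sqrt{-151 + d}$
$\frac{B{\left(708 \right)} + \frac{1}{v{\left(-401 \right)}}}{117936 + Q{\left(11 \right)}} = \frac{708 + \frac{1}{\sqrt{-151 - 401}}}{117936 - 341} = \frac{708 + \frac{1}{\sqrt{-552}}}{117936 - 341} = \frac{708 + \frac{1}{2 i \sqrt{138}}}{117936 - 341} = \frac{708 - \frac{i \sqrt{138}}{276}}{117595} = \left(708 - \frac{i \sqrt{138}}{276}\right) \frac{1}{117595} = \frac{708}{117595} - \frac{i \sqrt{138}}{32456220}$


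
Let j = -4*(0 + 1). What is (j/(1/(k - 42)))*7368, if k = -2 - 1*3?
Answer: 1385184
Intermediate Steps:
k = -5 (k = -2 - 3 = -5)
j = -4 (j = -4*1 = -4)
(j/(1/(k - 42)))*7368 = -4/(1/(-5 - 42))*7368 = -4/(1/(-47))*7368 = -4/(-1/47)*7368 = -4*(-47)*7368 = 188*7368 = 1385184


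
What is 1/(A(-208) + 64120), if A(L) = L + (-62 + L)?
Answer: 1/63642 ≈ 1.5713e-5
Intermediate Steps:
A(L) = -62 + 2*L
1/(A(-208) + 64120) = 1/((-62 + 2*(-208)) + 64120) = 1/((-62 - 416) + 64120) = 1/(-478 + 64120) = 1/63642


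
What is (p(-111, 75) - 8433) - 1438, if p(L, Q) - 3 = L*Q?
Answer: -18193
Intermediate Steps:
p(L, Q) = 3 + L*Q
(p(-111, 75) - 8433) - 1438 = ((3 - 111*75) - 8433) - 1438 = ((3 - 8325) - 8433) - 1438 = (-8322 - 8433) - 1438 = -16755 - 1438 = -18193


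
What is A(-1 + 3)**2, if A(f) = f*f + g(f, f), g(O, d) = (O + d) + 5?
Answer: 169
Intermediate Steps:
g(O, d) = 5 + O + d
A(f) = 5 + f**2 + 2*f (A(f) = f*f + (5 + f + f) = f**2 + (5 + 2*f) = 5 + f**2 + 2*f)
A(-1 + 3)**2 = (5 + (-1 + 3)**2 + 2*(-1 + 3))**2 = (5 + 2**2 + 2*2)**2 = (5 + 4 + 4)**2 = 13**2 = 169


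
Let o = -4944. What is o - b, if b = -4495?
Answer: -449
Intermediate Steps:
o - b = -4944 - 1*(-4495) = -4944 + 4495 = -449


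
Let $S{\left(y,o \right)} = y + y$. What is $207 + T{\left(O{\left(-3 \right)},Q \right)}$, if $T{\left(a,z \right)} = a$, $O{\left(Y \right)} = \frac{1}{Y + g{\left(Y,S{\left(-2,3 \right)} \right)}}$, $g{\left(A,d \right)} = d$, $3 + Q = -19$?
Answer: $\frac{1448}{7} \approx 206.86$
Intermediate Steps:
$S{\left(y,o \right)} = 2 y$
$Q = -22$ ($Q = -3 - 19 = -22$)
$O{\left(Y \right)} = \frac{1}{-4 + Y}$ ($O{\left(Y \right)} = \frac{1}{Y + 2 \left(-2\right)} = \frac{1}{Y - 4} = \frac{1}{-4 + Y}$)
$207 + T{\left(O{\left(-3 \right)},Q \right)} = 207 + \frac{1}{-4 - 3} = 207 + \frac{1}{-7} = 207 - \frac{1}{7} = \frac{1448}{7}$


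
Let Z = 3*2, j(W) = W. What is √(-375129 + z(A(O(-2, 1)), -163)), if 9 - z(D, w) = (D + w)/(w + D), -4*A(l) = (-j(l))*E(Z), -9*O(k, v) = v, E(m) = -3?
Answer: I*√375121 ≈ 612.47*I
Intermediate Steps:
Z = 6
O(k, v) = -v/9
A(l) = -3*l/4 (A(l) = -(-l)*(-3)/4 = -3*l/4)
z(D, w) = 8 (z(D, w) = 9 - (D + w)/(w + D) = 9 - (D + w)/(D + w) = 9 - 1*1 = 9 - 1 = 8)
√(-375129 + z(A(O(-2, 1)), -163)) = √(-375129 + 8) = √(-375121) = I*√375121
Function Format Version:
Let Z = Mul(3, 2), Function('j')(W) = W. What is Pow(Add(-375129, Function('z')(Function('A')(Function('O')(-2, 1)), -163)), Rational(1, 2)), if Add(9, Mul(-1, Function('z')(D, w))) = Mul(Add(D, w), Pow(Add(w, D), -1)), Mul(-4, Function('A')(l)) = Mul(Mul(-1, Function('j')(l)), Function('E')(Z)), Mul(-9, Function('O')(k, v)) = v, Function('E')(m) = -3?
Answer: Mul(I, Pow(375121, Rational(1, 2))) ≈ Mul(612.47, I)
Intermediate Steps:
Z = 6
Function('O')(k, v) = Mul(Rational(-1, 9), v)
Function('A')(l) = Mul(Rational(-3, 4), l) (Function('A')(l) = Mul(Rational(-1, 4), Mul(Mul(-1, l), -3)) = Mul(Rational(-1, 4), Mul(3, l)) = Mul(Rational(-3, 4), l))
Function('z')(D, w) = 8 (Function('z')(D, w) = Add(9, Mul(-1, Mul(Add(D, w), Pow(Add(w, D), -1)))) = Add(9, Mul(-1, Mul(Add(D, w), Pow(Add(D, w), -1)))) = Add(9, Mul(-1, 1)) = Add(9, -1) = 8)
Pow(Add(-375129, Function('z')(Function('A')(Function('O')(-2, 1)), -163)), Rational(1, 2)) = Pow(Add(-375129, 8), Rational(1, 2)) = Pow(-375121, Rational(1, 2)) = Mul(I, Pow(375121, Rational(1, 2)))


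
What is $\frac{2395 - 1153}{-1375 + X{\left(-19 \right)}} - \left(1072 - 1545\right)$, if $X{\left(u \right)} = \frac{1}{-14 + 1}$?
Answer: $\frac{4219601}{8938} \approx 472.1$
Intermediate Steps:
$X{\left(u \right)} = - \frac{1}{13}$ ($X{\left(u \right)} = \frac{1}{-13} = - \frac{1}{13}$)
$\frac{2395 - 1153}{-1375 + X{\left(-19 \right)}} - \left(1072 - 1545\right) = \frac{2395 - 1153}{-1375 - \frac{1}{13}} - \left(1072 - 1545\right) = \frac{1242}{- \frac{17876}{13}} - \left(1072 - 1545\right) = 1242 \left(- \frac{13}{17876}\right) - -473 = - \frac{8073}{8938} + 473 = \frac{4219601}{8938}$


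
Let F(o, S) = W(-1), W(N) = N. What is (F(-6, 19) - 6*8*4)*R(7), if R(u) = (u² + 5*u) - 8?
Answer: -14668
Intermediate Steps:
F(o, S) = -1
R(u) = -8 + u² + 5*u
(F(-6, 19) - 6*8*4)*R(7) = (-1 - 6*8*4)*(-8 + 7² + 5*7) = (-1 - 48*4)*(-8 + 49 + 35) = (-1 - 192)*76 = -193*76 = -14668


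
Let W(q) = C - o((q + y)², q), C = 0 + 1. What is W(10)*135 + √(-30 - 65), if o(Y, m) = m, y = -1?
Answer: -1215 + I*√95 ≈ -1215.0 + 9.7468*I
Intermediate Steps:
C = 1
W(q) = 1 - q
W(10)*135 + √(-30 - 65) = (1 - 1*10)*135 + √(-30 - 65) = (1 - 10)*135 + √(-95) = -9*135 + I*√95 = -1215 + I*√95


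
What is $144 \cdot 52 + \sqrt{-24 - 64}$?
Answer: $7488 + 2 i \sqrt{22} \approx 7488.0 + 9.3808 i$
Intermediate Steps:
$144 \cdot 52 + \sqrt{-24 - 64} = 7488 + \sqrt{-88} = 7488 + 2 i \sqrt{22}$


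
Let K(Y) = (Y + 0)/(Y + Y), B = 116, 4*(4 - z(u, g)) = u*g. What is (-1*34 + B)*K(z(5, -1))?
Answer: 41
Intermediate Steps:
z(u, g) = 4 - g*u/4 (z(u, g) = 4 - u*g/4 = 4 - g*u/4)
K(Y) = 1/2 (K(Y) = Y/((2*Y)) = Y*(1/(2*Y)) = 1/2)
(-1*34 + B)*K(z(5, -1)) = (-1*34 + 116)*(1/2) = (-34 + 116)*(1/2) = 82*(1/2) = 41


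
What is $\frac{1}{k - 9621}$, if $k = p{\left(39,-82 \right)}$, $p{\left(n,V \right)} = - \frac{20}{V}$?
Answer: $- \frac{41}{394451} \approx -0.00010394$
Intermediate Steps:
$k = \frac{10}{41}$ ($k = - \frac{20}{-82} = \left(-20\right) \left(- \frac{1}{82}\right) = \frac{10}{41} \approx 0.2439$)
$\frac{1}{k - 9621} = \frac{1}{\frac{10}{41} - 9621} = \frac{1}{- \frac{394451}{41}} = - \frac{41}{394451}$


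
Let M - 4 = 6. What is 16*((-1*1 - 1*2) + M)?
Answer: 112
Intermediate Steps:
M = 10 (M = 4 + 6 = 10)
16*((-1*1 - 1*2) + M) = 16*((-1*1 - 1*2) + 10) = 16*((-1 - 2) + 10) = 16*(-3 + 10) = 16*7 = 112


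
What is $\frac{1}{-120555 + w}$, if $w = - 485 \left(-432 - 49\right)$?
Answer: $\frac{1}{112730} \approx 8.8708 \cdot 10^{-6}$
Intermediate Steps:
$w = 233285$ ($w = \left(-485\right) \left(-481\right) = 233285$)
$\frac{1}{-120555 + w} = \frac{1}{-120555 + 233285} = \frac{1}{112730}$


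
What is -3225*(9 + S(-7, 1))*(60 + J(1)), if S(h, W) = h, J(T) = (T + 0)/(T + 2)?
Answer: -389150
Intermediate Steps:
J(T) = T/(2 + T)
-3225*(9 + S(-7, 1))*(60 + J(1)) = -3225*(9 - 7)*(60 + 1/(2 + 1)) = -6450*(60 + 1/3) = -6450*181/3 = -3225*362/3 = -389150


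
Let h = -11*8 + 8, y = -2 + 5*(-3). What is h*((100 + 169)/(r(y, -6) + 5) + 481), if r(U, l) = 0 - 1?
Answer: -43860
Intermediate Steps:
y = -17 (y = -2 - 15 = -17)
r(U, l) = -1
h = -80 (h = -88 + 8 = -80)
h*((100 + 169)/(r(y, -6) + 5) + 481) = -80*((100 + 169)/(-1 + 5) + 481) = -80*(269/4 + 481) = -80*2193/4 = -43860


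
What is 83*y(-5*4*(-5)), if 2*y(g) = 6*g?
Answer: 24900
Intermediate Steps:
y(g) = 3*g (y(g) = (6*g)/2 = 3*g)
83*y(-5*4*(-5)) = 83*(3*(-5*4*(-5))) = 83*(3*(-20*(-5))) = 83*(3*100) = 83*300 = 24900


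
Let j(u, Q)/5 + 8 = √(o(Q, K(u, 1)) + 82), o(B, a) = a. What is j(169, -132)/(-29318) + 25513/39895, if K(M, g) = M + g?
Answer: 374792967/584820805 - 15*√7/14659 ≈ 0.63816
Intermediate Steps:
j(u, Q) = -40 + 5*√(83 + u) (j(u, Q) = -40 + 5*√((u + 1) + 82) = -40 + 5*√((1 + u) + 82) = -40 + 5*√(83 + u))
j(169, -132)/(-29318) + 25513/39895 = (-40 + 5*√(83 + 169))/(-29318) + 25513/39895 = (-40 + 5*√252)*(-1/29318) + 25513*(1/39895) = (-40 + 5*(6*√7))*(-1/29318) + 25513/39895 = (-40 + 30*√7)*(-1/29318) + 25513/39895 = (20/14659 - 15*√7/14659) + 25513/39895 = 374792967/584820805 - 15*√7/14659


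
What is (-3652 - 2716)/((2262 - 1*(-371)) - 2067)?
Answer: -3184/283 ≈ -11.251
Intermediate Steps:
(-3652 - 2716)/((2262 - 1*(-371)) - 2067) = -6368/((2262 + 371) - 2067) = -6368/(2633 - 2067) = -6368/566 = -6368*1/566 = -3184/283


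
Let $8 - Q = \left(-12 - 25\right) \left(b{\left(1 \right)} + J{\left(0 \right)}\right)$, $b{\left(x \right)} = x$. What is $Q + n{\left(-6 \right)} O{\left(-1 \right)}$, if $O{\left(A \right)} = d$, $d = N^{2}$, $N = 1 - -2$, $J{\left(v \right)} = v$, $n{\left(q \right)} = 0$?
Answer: $45$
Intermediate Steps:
$N = 3$ ($N = 1 + 2 = 3$)
$Q = 45$ ($Q = 8 - \left(-12 - 25\right) \left(1 + 0\right) = 8 - \left(-37\right) 1 = 8 - -37 = 8 + 37 = 45$)
$d = 9$ ($d = 3^{2} = 9$)
$O{\left(A \right)} = 9$
$Q + n{\left(-6 \right)} O{\left(-1 \right)} = 45 + 0 \cdot 9 = 45 + 0 = 45$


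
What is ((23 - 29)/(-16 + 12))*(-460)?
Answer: -690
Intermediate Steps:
((23 - 29)/(-16 + 12))*(-460) = -6/(-4)*(-460) = -6*(-¼)*(-460) = (3/2)*(-460) = -690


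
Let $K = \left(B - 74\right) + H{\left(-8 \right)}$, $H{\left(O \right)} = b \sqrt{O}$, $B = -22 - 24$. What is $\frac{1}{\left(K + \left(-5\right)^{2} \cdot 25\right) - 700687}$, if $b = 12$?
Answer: $- \frac{38899}{27236379682} - \frac{2 i \sqrt{2}}{40854569523} \approx -1.4282 \cdot 10^{-6} - 6.9232 \cdot 10^{-11} i$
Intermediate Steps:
$B = -46$
$H{\left(O \right)} = 12 \sqrt{O}$
$K = -120 + 24 i \sqrt{2}$ ($K = \left(-46 - 74\right) + 12 \sqrt{-8} = -120 + 12 \cdot 2 i \sqrt{2} = -120 + 24 i \sqrt{2} \approx -120.0 + 33.941 i$)
$\frac{1}{\left(K + \left(-5\right)^{2} \cdot 25\right) - 700687} = \frac{1}{\left(\left(-120 + 24 i \sqrt{2}\right) + \left(-5\right)^{2} \cdot 25\right) - 700687} = \frac{1}{\left(\left(-120 + 24 i \sqrt{2}\right) + 25 \cdot 25\right) - 700687} = \frac{1}{\left(\left(-120 + 24 i \sqrt{2}\right) + 625\right) - 700687} = \frac{1}{\left(505 + 24 i \sqrt{2}\right) - 700687} = \frac{1}{-700182 + 24 i \sqrt{2}}$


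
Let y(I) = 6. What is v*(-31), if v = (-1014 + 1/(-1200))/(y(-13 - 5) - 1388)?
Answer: -37720831/1658400 ≈ -22.745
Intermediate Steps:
v = 1216801/1658400 (v = (-1014 + 1/(-1200))/(6 - 1388) = (-1014 - 1/1200)/(-1382) = -1216801/1200*(-1/1382) = 1216801/1658400 ≈ 0.73372)
v*(-31) = (1216801/1658400)*(-31) = -37720831/1658400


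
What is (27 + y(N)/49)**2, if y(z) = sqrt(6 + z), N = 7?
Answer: (1323 + sqrt(13))**2/2401 ≈ 732.98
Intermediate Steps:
(27 + y(N)/49)**2 = (27 + sqrt(6 + 7)/49)**2 = (27 + sqrt(13)*(1/49))**2 = (27 + sqrt(13)/49)**2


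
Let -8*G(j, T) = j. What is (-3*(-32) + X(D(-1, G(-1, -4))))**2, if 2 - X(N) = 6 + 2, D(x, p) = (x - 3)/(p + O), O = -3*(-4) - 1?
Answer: 8100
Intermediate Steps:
O = 11 (O = 12 - 1 = 11)
G(j, T) = -j/8
D(x, p) = (-3 + x)/(11 + p) (D(x, p) = (x - 3)/(p + 11) = (-3 + x)/(11 + p))
X(N) = -6 (X(N) = 2 - (6 + 2) = 2 - 1*8 = 2 - 8 = -6)
(-3*(-32) + X(D(-1, G(-1, -4))))**2 = (-3*(-32) - 6)**2 = (96 - 6)**2 = 90**2 = 8100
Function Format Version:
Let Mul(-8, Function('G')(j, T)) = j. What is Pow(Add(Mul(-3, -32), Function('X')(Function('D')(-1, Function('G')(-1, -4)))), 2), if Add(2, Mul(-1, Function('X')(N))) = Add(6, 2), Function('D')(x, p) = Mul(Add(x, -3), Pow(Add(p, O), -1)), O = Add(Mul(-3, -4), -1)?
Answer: 8100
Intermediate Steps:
O = 11 (O = Add(12, -1) = 11)
Function('G')(j, T) = Mul(Rational(-1, 8), j)
Function('D')(x, p) = Mul(Pow(Add(11, p), -1), Add(-3, x)) (Function('D')(x, p) = Mul(Add(x, -3), Pow(Add(p, 11), -1)) = Mul(Add(-3, x), Pow(Add(11, p), -1)) = Mul(Pow(Add(11, p), -1), Add(-3, x)))
Function('X')(N) = -6 (Function('X')(N) = Add(2, Mul(-1, Add(6, 2))) = Add(2, Mul(-1, 8)) = Add(2, -8) = -6)
Pow(Add(Mul(-3, -32), Function('X')(Function('D')(-1, Function('G')(-1, -4)))), 2) = Pow(Add(Mul(-3, -32), -6), 2) = Pow(Add(96, -6), 2) = Pow(90, 2) = 8100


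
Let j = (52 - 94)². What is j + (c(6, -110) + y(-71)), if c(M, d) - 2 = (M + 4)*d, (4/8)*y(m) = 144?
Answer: 954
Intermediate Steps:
y(m) = 288 (y(m) = 2*144 = 288)
c(M, d) = 2 + d*(4 + M) (c(M, d) = 2 + (M + 4)*d = 2 + (4 + M)*d = 2 + d*(4 + M))
j = 1764 (j = (-42)² = 1764)
j + (c(6, -110) + y(-71)) = 1764 + ((2 + 4*(-110) + 6*(-110)) + 288) = 1764 + ((2 - 440 - 660) + 288) = 1764 + (-1098 + 288) = 1764 - 810 = 954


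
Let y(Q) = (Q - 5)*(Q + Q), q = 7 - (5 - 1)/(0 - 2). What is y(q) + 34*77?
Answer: 2690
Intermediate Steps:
q = 9 (q = 7 - 4/(-2) = 7 - 4*(-1)/2 = 7 - 1*(-2) = 7 + 2 = 9)
y(Q) = 2*Q*(-5 + Q) (y(Q) = (-5 + Q)*(2*Q) = 2*Q*(-5 + Q))
y(q) + 34*77 = 2*9*(-5 + 9) + 34*77 = 2*9*4 + 2618 = 72 + 2618 = 2690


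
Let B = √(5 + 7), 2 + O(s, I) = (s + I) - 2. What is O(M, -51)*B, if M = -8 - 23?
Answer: -172*√3 ≈ -297.91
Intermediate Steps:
M = -31
O(s, I) = -4 + I + s (O(s, I) = -2 + ((s + I) - 2) = -2 + ((I + s) - 2) = -2 + (-2 + I + s) = -4 + I + s)
B = 2*√3 (B = √12 = 2*√3 ≈ 3.4641)
O(M, -51)*B = (-4 - 51 - 31)*(2*√3) = -172*√3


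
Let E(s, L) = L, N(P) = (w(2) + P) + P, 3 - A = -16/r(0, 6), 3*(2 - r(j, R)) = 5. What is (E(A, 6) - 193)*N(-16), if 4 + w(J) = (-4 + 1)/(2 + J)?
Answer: 27489/4 ≈ 6872.3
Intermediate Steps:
w(J) = -4 - 3/(2 + J) (w(J) = -4 + (-4 + 1)/(2 + J) = -4 - 3/(2 + J))
r(j, R) = 1/3 (r(j, R) = 2 - 1/3*5 = 2 - 5/3 = 1/3)
A = 51 (A = 3 - (-16)/1/3 = 3 - (-16)*3 = 3 - 1*(-48) = 3 + 48 = 51)
N(P) = -19/4 + 2*P (N(P) = ((-11 - 4*2)/(2 + 2) + P) + P = ((-11 - 8)/4 + P) + P = ((1/4)*(-19) + P) + P = (-19/4 + P) + P = -19/4 + 2*P)
(E(A, 6) - 193)*N(-16) = (6 - 193)*(-19/4 + 2*(-16)) = -187*(-19/4 - 32) = -187*(-147/4) = 27489/4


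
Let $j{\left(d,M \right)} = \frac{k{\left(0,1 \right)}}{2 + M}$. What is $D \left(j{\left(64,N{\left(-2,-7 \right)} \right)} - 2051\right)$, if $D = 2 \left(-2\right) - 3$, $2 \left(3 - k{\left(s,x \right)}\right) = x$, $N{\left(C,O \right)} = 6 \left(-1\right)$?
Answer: $\frac{114891}{8} \approx 14361.0$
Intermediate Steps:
$N{\left(C,O \right)} = -6$
$k{\left(s,x \right)} = 3 - \frac{x}{2}$
$j{\left(d,M \right)} = \frac{5}{2 \left(2 + M\right)}$ ($j{\left(d,M \right)} = \frac{3 - \frac{1}{2}}{2 + M} = \frac{1}{2 + M} \frac{5}{2} = \frac{5}{2 \left(2 + M\right)}$)
$D = -7$ ($D = -4 - 3 = -7$)
$D \left(j{\left(64,N{\left(-2,-7 \right)} \right)} - 2051\right) = - 7 \left(\frac{5}{2 \left(2 - 6\right)} - 2051\right) = - 7 \left(\frac{5}{2 \left(-4\right)} - 2051\right) = - 7 \left(\frac{5}{2} \left(- \frac{1}{4}\right) - 2051\right) = - 7 \left(- \frac{5}{8} - 2051\right) = \left(-7\right) \left(- \frac{16413}{8}\right) = \frac{114891}{8}$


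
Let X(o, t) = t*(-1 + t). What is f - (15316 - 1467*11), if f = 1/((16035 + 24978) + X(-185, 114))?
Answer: 44247796/53895 ≈ 821.00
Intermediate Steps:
f = 1/53895 (f = 1/((16035 + 24978) + 114*(-1 + 114)) = 1/(41013 + 114*113) = 1/(41013 + 12882) = 1/53895 ≈ 1.8555e-5)
f - (15316 - 1467*11) = 1/53895 - (15316 - 1467*11) = 1/53895 - (15316 - 16137) = 1/53895 - 1*(-821) = 1/53895 + 821 = 44247796/53895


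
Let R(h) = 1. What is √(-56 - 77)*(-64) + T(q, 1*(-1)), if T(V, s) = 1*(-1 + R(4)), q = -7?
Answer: -64*I*√133 ≈ -738.08*I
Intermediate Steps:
T(V, s) = 0 (T(V, s) = 1*(-1 + 1) = 1*0 = 0)
√(-56 - 77)*(-64) + T(q, 1*(-1)) = √(-56 - 77)*(-64) + 0 = √(-133)*(-64) + 0 = (I*√133)*(-64) + 0 = -64*I*√133 + 0 = -64*I*√133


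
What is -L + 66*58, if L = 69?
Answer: 3759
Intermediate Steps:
-L + 66*58 = -1*69 + 66*58 = -69 + 3828 = 3759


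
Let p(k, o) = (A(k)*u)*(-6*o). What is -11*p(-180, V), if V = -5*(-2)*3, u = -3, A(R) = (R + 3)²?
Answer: -186094260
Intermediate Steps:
A(R) = (3 + R)²
V = 30 (V = 10*3 = 30)
p(k, o) = 18*o*(3 + k)² (p(k, o) = ((3 + k)²*(-3))*(-6*o) = (-3*(3 + k)²)*(-6*o) = 18*o*(3 + k)²)
-11*p(-180, V) = -198*30*(3 - 180)² = -198*30*(-177)² = -198*30*31329 = -11*16917660 = -186094260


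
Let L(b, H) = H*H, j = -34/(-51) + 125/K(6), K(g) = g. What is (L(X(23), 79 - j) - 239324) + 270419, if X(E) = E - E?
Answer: 137605/4 ≈ 34401.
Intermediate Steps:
j = 43/2 (j = -34/(-51) + 125/6 = -34*(-1/51) + 125*(⅙) = ⅔ + 125/6 = 43/2 ≈ 21.500)
X(E) = 0
L(b, H) = H²
(L(X(23), 79 - j) - 239324) + 270419 = ((79 - 1*43/2)² - 239324) + 270419 = ((79 - 43/2)² - 239324) + 270419 = ((115/2)² - 239324) + 270419 = (13225/4 - 239324) + 270419 = -944071/4 + 270419 = 137605/4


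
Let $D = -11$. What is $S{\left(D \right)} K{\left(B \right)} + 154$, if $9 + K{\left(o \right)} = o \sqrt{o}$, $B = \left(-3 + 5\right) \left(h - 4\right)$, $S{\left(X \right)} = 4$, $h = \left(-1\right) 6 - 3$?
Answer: $118 - 104 i \sqrt{26} \approx 118.0 - 530.3 i$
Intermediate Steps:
$h = -9$ ($h = -6 - 3 = -9$)
$B = -26$ ($B = \left(-3 + 5\right) \left(-9 - 4\right) = 2 \left(-13\right) = -26$)
$K{\left(o \right)} = -9 + o^{\frac{3}{2}}$ ($K{\left(o \right)} = -9 + o \sqrt{o} = -9 + o^{\frac{3}{2}}$)
$S{\left(D \right)} K{\left(B \right)} + 154 = 4 \left(-9 + \left(-26\right)^{\frac{3}{2}}\right) + 154 = 4 \left(-9 - 26 i \sqrt{26}\right) + 154 = \left(-36 - 104 i \sqrt{26}\right) + 154 = 118 - 104 i \sqrt{26}$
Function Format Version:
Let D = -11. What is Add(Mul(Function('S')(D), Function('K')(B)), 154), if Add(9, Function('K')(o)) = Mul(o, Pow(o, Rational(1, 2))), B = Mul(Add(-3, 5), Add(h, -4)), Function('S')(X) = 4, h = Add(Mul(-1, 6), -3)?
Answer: Add(118, Mul(-104, I, Pow(26, Rational(1, 2)))) ≈ Add(118.00, Mul(-530.30, I))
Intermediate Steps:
h = -9 (h = Add(-6, -3) = -9)
B = -26 (B = Mul(Add(-3, 5), Add(-9, -4)) = Mul(2, -13) = -26)
Function('K')(o) = Add(-9, Pow(o, Rational(3, 2))) (Function('K')(o) = Add(-9, Mul(o, Pow(o, Rational(1, 2)))) = Add(-9, Pow(o, Rational(3, 2))))
Add(Mul(Function('S')(D), Function('K')(B)), 154) = Add(Mul(4, Add(-9, Pow(-26, Rational(3, 2)))), 154) = Add(Mul(4, Add(-9, Mul(-26, I, Pow(26, Rational(1, 2))))), 154) = Add(Add(-36, Mul(-104, I, Pow(26, Rational(1, 2)))), 154) = Add(118, Mul(-104, I, Pow(26, Rational(1, 2))))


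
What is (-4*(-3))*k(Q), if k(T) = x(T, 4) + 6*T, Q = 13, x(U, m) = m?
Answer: 984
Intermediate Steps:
k(T) = 4 + 6*T
(-4*(-3))*k(Q) = (-4*(-3))*(4 + 6*13) = 12*(4 + 78) = 12*82 = 984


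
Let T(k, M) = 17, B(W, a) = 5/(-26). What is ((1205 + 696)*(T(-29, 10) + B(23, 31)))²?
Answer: 690123963169/676 ≈ 1.0209e+9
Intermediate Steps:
B(W, a) = -5/26 (B(W, a) = 5*(-1/26) = -5/26)
((1205 + 696)*(T(-29, 10) + B(23, 31)))² = ((1205 + 696)*(17 - 5/26))² = (1901*(437/26))² = (830737/26)² = 690123963169/676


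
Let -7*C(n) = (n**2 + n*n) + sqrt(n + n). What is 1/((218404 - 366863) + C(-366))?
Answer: -9149875/1708575766357 + 14*I*sqrt(183)/1708575766357 ≈ -5.3553e-6 + 1.1085e-10*I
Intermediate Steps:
C(n) = -2*n**2/7 - sqrt(2)*sqrt(n)/7 (C(n) = -((n**2 + n*n) + sqrt(n + n))/7 = -((n**2 + n**2) + sqrt(2*n))/7 = -(2*n**2 + sqrt(2)*sqrt(n))/7 = -2*n**2/7 - sqrt(2)*sqrt(n)/7)
1/((218404 - 366863) + C(-366)) = 1/((218404 - 366863) + (-2/7*(-366)**2 - sqrt(2)*sqrt(-366)/7)) = 1/(-148459 + (-2/7*133956 - sqrt(2)*I*sqrt(366)/7)) = 1/(-148459 + (-267912/7 - 2*I*sqrt(183)/7)) = 1/(-1307125/7 - 2*I*sqrt(183)/7)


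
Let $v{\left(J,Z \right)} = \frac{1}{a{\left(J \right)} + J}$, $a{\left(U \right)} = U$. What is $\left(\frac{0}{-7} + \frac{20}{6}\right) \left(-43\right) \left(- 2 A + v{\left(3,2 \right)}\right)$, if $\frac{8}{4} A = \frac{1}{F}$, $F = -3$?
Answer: $- \frac{215}{3} \approx -71.667$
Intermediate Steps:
$v{\left(J,Z \right)} = \frac{1}{2 J}$ ($v{\left(J,Z \right)} = \frac{1}{J + J} = \frac{1}{2 J}$)
$A = - \frac{1}{6}$ ($A = \frac{1}{2 \left(-3\right)} = \frac{1}{2} \left(- \frac{1}{3}\right) = - \frac{1}{6} \approx -0.16667$)
$\left(\frac{0}{-7} + \frac{20}{6}\right) \left(-43\right) \left(- 2 A + v{\left(3,2 \right)}\right) = \left(\frac{0}{-7} + \frac{20}{6}\right) \left(-43\right) \left(\left(-2\right) \left(- \frac{1}{6}\right) + \frac{1}{2 \cdot 3}\right) = \left(0 \left(- \frac{1}{7}\right) + 20 \cdot \frac{1}{6}\right) \left(-43\right) \left(\frac{1}{3} + \frac{1}{2} \cdot \frac{1}{3}\right) = \left(0 + \frac{10}{3}\right) \left(-43\right) \left(\frac{1}{3} + \frac{1}{6}\right) = \frac{10}{3} \left(-43\right) \frac{1}{2} = \left(- \frac{430}{3}\right) \frac{1}{2} = - \frac{215}{3}$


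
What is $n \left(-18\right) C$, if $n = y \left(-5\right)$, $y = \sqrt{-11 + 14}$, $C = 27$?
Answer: $2430 \sqrt{3} \approx 4208.9$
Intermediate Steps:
$y = \sqrt{3} \approx 1.732$
$n = - 5 \sqrt{3}$ ($n = \sqrt{3} \left(-5\right) = - 5 \sqrt{3} \approx -8.6602$)
$n \left(-18\right) C = - 5 \sqrt{3} \left(-18\right) 27 = 90 \sqrt{3} \cdot 27 = 2430 \sqrt{3}$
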